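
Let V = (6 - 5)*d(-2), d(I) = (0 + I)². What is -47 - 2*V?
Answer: -55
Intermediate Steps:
d(I) = I²
V = 4 (V = (6 - 5)*(-2)² = 1*4 = 4)
-47 - 2*V = -47 - 2*4 = -47 - 8 = -55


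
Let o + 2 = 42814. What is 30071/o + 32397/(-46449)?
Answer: 3262505/662858196 ≈ 0.0049219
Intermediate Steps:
o = 42812 (o = -2 + 42814 = 42812)
30071/o + 32397/(-46449) = 30071/42812 + 32397/(-46449) = 30071*(1/42812) + 32397*(-1/46449) = 30071/42812 - 10799/15483 = 3262505/662858196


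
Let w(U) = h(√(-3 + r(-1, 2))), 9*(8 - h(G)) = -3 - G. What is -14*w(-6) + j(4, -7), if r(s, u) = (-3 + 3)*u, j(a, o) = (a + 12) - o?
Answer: -281/3 - 14*I*√3/9 ≈ -93.667 - 2.6943*I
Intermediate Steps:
j(a, o) = 12 + a - o (j(a, o) = (12 + a) - o = 12 + a - o)
r(s, u) = 0 (r(s, u) = 0*u = 0)
h(G) = 25/3 + G/9 (h(G) = 8 - (-3 - G)/9 = 8 + (⅓ + G/9) = 25/3 + G/9)
w(U) = 25/3 + I*√3/9 (w(U) = 25/3 + √(-3 + 0)/9 = 25/3 + √(-3)/9 = 25/3 + (I*√3)/9 = 25/3 + I*√3/9)
-14*w(-6) + j(4, -7) = -14*(25/3 + I*√3/9) + (12 + 4 - 1*(-7)) = (-350/3 - 14*I*√3/9) + (12 + 4 + 7) = (-350/3 - 14*I*√3/9) + 23 = -281/3 - 14*I*√3/9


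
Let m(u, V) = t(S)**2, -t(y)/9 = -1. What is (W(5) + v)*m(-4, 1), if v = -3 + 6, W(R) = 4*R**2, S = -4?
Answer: 8343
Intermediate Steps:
t(y) = 9 (t(y) = -9*(-1) = 9)
m(u, V) = 81 (m(u, V) = 9**2 = 81)
v = 3
(W(5) + v)*m(-4, 1) = (4*5**2 + 3)*81 = (4*25 + 3)*81 = (100 + 3)*81 = 103*81 = 8343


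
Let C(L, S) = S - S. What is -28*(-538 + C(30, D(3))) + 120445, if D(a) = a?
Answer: 135509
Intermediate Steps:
C(L, S) = 0
-28*(-538 + C(30, D(3))) + 120445 = -28*(-538 + 0) + 120445 = -28*(-538) + 120445 = 15064 + 120445 = 135509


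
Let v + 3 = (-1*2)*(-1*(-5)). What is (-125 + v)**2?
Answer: 19044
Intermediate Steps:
v = -13 (v = -3 + (-1*2)*(-1*(-5)) = -3 - 2*5 = -3 - 10 = -13)
(-125 + v)**2 = (-125 - 13)**2 = (-138)**2 = 19044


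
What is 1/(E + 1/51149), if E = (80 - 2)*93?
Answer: 51149/371034847 ≈ 0.00013786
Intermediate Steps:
E = 7254 (E = 78*93 = 7254)
1/(E + 1/51149) = 1/(7254 + 1/51149) = 1/(371034847/51149) = 51149/371034847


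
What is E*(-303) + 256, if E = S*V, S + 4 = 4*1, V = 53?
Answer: 256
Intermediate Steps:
S = 0 (S = -4 + 4*1 = -4 + 4 = 0)
E = 0 (E = 0*53 = 0)
E*(-303) + 256 = 0*(-303) + 256 = 0 + 256 = 256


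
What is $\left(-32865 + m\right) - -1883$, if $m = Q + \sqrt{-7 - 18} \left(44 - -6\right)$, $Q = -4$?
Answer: $-30986 + 250 i \approx -30986.0 + 250.0 i$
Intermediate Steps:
$m = -4 + 250 i$ ($m = -4 + \sqrt{-7 - 18} \left(44 - -6\right) = -4 + \sqrt{-7 - 18} \left(44 + 6\right) = -4 + \sqrt{-25} \cdot 50 = -4 + 5 i 50 = -4 + 250 i \approx -4.0 + 250.0 i$)
$\left(-32865 + m\right) - -1883 = \left(-32865 - \left(4 - 250 i\right)\right) - -1883 = \left(-32869 + 250 i\right) + \left(1904 - 21\right) = \left(-32869 + 250 i\right) + 1883 = -30986 + 250 i$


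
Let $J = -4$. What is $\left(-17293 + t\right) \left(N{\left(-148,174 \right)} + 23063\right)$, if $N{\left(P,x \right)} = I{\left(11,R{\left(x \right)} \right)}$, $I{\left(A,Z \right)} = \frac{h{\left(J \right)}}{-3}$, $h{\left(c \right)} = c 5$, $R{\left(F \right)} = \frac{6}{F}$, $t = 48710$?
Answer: $\frac{2174339153}{3} \approx 7.2478 \cdot 10^{8}$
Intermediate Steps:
$h{\left(c \right)} = 5 c$
$I{\left(A,Z \right)} = \frac{20}{3}$ ($I{\left(A,Z \right)} = \frac{5 \left(-4\right)}{-3} = \left(-20\right) \left(- \frac{1}{3}\right) = \frac{20}{3}$)
$N{\left(P,x \right)} = \frac{20}{3}$
$\left(-17293 + t\right) \left(N{\left(-148,174 \right)} + 23063\right) = \left(-17293 + 48710\right) \left(\frac{20}{3} + 23063\right) = 31417 \cdot \frac{69209}{3} = \frac{2174339153}{3}$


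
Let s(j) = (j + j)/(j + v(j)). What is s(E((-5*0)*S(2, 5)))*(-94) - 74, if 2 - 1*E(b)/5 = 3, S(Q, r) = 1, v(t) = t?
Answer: -168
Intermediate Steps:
E(b) = -5 (E(b) = 10 - 5*3 = 10 - 15 = -5)
s(j) = 1 (s(j) = (j + j)/(j + j) = (2*j)/((2*j)) = (2*j)*(1/(2*j)) = 1)
s(E((-5*0)*S(2, 5)))*(-94) - 74 = 1*(-94) - 74 = -94 - 74 = -168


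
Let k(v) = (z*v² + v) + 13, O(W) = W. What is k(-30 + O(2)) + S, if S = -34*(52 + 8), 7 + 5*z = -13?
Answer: -5191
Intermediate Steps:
z = -4 (z = -7/5 + (⅕)*(-13) = -7/5 - 13/5 = -4)
S = -2040 (S = -34*60 = -2040)
k(v) = 13 + v - 4*v² (k(v) = (-4*v² + v) + 13 = (v - 4*v²) + 13 = 13 + v - 4*v²)
k(-30 + O(2)) + S = (13 + (-30 + 2) - 4*(-30 + 2)²) - 2040 = (13 - 28 - 4*(-28)²) - 2040 = (13 - 28 - 4*784) - 2040 = (13 - 28 - 3136) - 2040 = -3151 - 2040 = -5191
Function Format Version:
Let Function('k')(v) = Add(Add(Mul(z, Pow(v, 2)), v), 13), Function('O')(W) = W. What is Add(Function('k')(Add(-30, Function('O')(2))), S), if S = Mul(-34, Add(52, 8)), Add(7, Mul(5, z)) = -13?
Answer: -5191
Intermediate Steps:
z = -4 (z = Add(Rational(-7, 5), Mul(Rational(1, 5), -13)) = Add(Rational(-7, 5), Rational(-13, 5)) = -4)
S = -2040 (S = Mul(-34, 60) = -2040)
Function('k')(v) = Add(13, v, Mul(-4, Pow(v, 2))) (Function('k')(v) = Add(Add(Mul(-4, Pow(v, 2)), v), 13) = Add(Add(v, Mul(-4, Pow(v, 2))), 13) = Add(13, v, Mul(-4, Pow(v, 2))))
Add(Function('k')(Add(-30, Function('O')(2))), S) = Add(Add(13, Add(-30, 2), Mul(-4, Pow(Add(-30, 2), 2))), -2040) = Add(Add(13, -28, Mul(-4, Pow(-28, 2))), -2040) = Add(Add(13, -28, Mul(-4, 784)), -2040) = Add(Add(13, -28, -3136), -2040) = Add(-3151, -2040) = -5191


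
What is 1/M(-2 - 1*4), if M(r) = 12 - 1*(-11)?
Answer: 1/23 ≈ 0.043478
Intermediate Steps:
M(r) = 23 (M(r) = 12 + 11 = 23)
1/M(-2 - 1*4) = 1/23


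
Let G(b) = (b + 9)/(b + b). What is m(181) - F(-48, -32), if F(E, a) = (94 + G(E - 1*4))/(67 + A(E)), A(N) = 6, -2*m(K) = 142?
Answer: -548851/7592 ≈ -72.293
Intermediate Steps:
m(K) = -71 (m(K) = -½*142 = -71)
G(b) = (9 + b)/(2*b) (G(b) = (9 + b)/((2*b)) = (9 + b)*(1/(2*b)) = (9 + b)/(2*b))
F(E, a) = 94/73 + (5 + E)/(146*(-4 + E)) (F(E, a) = (94 + (9 + (E - 1*4))/(2*(E - 1*4)))/(67 + 6) = (94 + (9 + (E - 4))/(2*(E - 4)))/73 = (94 + (9 + (-4 + E))/(2*(-4 + E)))*(1/73) = (94 + (5 + E)/(2*(-4 + E)))*(1/73) = 94/73 + (5 + E)/(146*(-4 + E)))
m(181) - F(-48, -32) = -71 - 9*(-83 + 21*(-48))/(146*(-4 - 48)) = -71 - 9*(-83 - 1008)/(146*(-52)) = -71 - 9*(-1)*(-1091)/(146*52) = -71 - 1*9819/7592 = -71 - 9819/7592 = -548851/7592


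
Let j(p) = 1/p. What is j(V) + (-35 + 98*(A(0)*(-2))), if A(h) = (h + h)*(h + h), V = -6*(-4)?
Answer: -839/24 ≈ -34.958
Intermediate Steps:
V = 24
A(h) = 4*h² (A(h) = (2*h)*(2*h) = 4*h²)
j(V) + (-35 + 98*(A(0)*(-2))) = 1/24 + (-35 + 98*((4*0²)*(-2))) = 1/24 + (-35 + 98*((4*0)*(-2))) = 1/24 + (-35 + 98*(0*(-2))) = 1/24 + (-35 + 98*0) = 1/24 + (-35 + 0) = 1/24 - 35 = -839/24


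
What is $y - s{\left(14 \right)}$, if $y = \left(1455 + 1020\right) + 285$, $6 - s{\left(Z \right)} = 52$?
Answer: $2806$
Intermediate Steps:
$s{\left(Z \right)} = -46$ ($s{\left(Z \right)} = 6 - 52 = -46$)
$y = 2760$ ($y = 2475 + 285 = 2760$)
$y - s{\left(14 \right)} = 2760 - -46 = 2760 + 46 = 2806$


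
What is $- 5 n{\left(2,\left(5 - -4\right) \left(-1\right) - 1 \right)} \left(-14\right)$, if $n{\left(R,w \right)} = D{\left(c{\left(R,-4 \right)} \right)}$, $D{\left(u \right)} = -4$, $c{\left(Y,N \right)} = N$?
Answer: $-280$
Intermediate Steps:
$n{\left(R,w \right)} = -4$
$- 5 n{\left(2,\left(5 - -4\right) \left(-1\right) - 1 \right)} \left(-14\right) = \left(-5\right) \left(-4\right) \left(-14\right) = 20 \left(-14\right) = -280$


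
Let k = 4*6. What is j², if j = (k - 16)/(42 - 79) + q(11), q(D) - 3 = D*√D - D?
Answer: 1914555/1369 - 6688*√11/37 ≈ 799.00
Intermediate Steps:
k = 24
q(D) = 3 + D^(3/2) - D (q(D) = 3 + (D*√D - D) = 3 + (D^(3/2) - D) = 3 + D^(3/2) - D)
j = -304/37 + 11*√11 (j = (24 - 16)/(42 - 79) + (3 + 11^(3/2) - 1*11) = 8/(-37) + (3 + 11*√11 - 11) = 8*(-1/37) + (-8 + 11*√11) = -8/37 + (-8 + 11*√11) = -304/37 + 11*√11 ≈ 28.267)
j² = (-304/37 + 11*√11)²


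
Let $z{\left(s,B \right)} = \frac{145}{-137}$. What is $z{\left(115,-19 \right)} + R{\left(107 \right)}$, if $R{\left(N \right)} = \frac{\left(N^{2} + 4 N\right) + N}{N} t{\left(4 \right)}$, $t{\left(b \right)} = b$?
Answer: $\frac{61231}{137} \approx 446.94$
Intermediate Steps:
$z{\left(s,B \right)} = - \frac{145}{137}$ ($z{\left(s,B \right)} = 145 \left(- \frac{1}{137}\right) = - \frac{145}{137}$)
$R{\left(N \right)} = \frac{4 \left(N^{2} + 5 N\right)}{N}$ ($R{\left(N \right)} = \frac{\left(N^{2} + 4 N\right) + N}{N} 4 = \frac{N^{2} + 5 N}{N} 4 = \frac{4 \left(N^{2} + 5 N\right)}{N}$)
$z{\left(115,-19 \right)} + R{\left(107 \right)} = - \frac{145}{137} + \left(20 + 4 \cdot 107\right) = - \frac{145}{137} + \left(20 + 428\right) = - \frac{145}{137} + 448 = \frac{61231}{137}$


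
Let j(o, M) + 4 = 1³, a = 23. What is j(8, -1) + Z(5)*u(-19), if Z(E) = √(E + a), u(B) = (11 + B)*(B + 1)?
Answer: -3 + 288*√7 ≈ 758.98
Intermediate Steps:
j(o, M) = -3 (j(o, M) = -4 + 1³ = -4 + 1 = -3)
u(B) = (1 + B)*(11 + B) (u(B) = (11 + B)*(1 + B) = (1 + B)*(11 + B))
Z(E) = √(23 + E) (Z(E) = √(E + 23) = √(23 + E))
j(8, -1) + Z(5)*u(-19) = -3 + √(23 + 5)*(11 + (-19)² + 12*(-19)) = -3 + √28*(11 + 361 - 228) = -3 + (2*√7)*144 = -3 + 288*√7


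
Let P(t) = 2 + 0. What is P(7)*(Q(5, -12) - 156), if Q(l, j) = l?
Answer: -302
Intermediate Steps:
P(t) = 2
P(7)*(Q(5, -12) - 156) = 2*(5 - 156) = 2*(-151) = -302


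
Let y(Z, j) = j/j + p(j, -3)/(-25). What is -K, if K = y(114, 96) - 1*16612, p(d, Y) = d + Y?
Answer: 415368/25 ≈ 16615.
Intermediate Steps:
p(d, Y) = Y + d
y(Z, j) = 28/25 - j/25 (y(Z, j) = j/j + (-3 + j)/(-25) = 1 + (-3 + j)*(-1/25) = 1 + (3/25 - j/25) = 28/25 - j/25)
K = -415368/25 (K = (28/25 - 1/25*96) - 1*16612 = (28/25 - 96/25) - 16612 = -68/25 - 16612 = -415368/25 ≈ -16615.)
-K = -1*(-415368/25) = 415368/25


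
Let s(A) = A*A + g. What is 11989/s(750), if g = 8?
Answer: 11989/562508 ≈ 0.021313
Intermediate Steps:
s(A) = 8 + A² (s(A) = A*A + 8 = A² + 8 = 8 + A²)
11989/s(750) = 11989/(8 + 750²) = 11989/(8 + 562500) = 11989/562508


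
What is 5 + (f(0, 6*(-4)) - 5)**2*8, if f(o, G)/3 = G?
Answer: 47437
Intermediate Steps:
f(o, G) = 3*G
5 + (f(0, 6*(-4)) - 5)**2*8 = 5 + (3*(6*(-4)) - 5)**2*8 = 5 + (3*(-24) - 5)**2*8 = 5 + (-72 - 5)**2*8 = 5 + (-77)**2*8 = 5 + 5929*8 = 5 + 47432 = 47437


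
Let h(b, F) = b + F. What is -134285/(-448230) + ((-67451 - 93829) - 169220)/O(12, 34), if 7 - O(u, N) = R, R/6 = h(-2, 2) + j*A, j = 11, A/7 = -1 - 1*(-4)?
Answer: 29665038803/123621834 ≈ 239.97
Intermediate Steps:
h(b, F) = F + b
A = 21 (A = 7*(-1 - 1*(-4)) = 7*(-1 + 4) = 7*3 = 21)
R = 1386 (R = 6*((2 - 2) + 11*21) = 6*(0 + 231) = 6*231 = 1386)
O(u, N) = -1379 (O(u, N) = 7 - 1*1386 = 7 - 1386 = -1379)
-134285/(-448230) + ((-67451 - 93829) - 169220)/O(12, 34) = -134285/(-448230) + ((-67451 - 93829) - 169220)/(-1379) = -134285*(-1/448230) + (-161280 - 169220)*(-1/1379) = 26857/89646 - 330500*(-1/1379) = 26857/89646 + 330500/1379 = 29665038803/123621834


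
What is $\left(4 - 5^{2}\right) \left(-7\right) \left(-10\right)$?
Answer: $-1470$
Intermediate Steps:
$\left(4 - 5^{2}\right) \left(-7\right) \left(-10\right) = \left(4 - 25\right) \left(-7\right) \left(-10\right) = \left(-21\right) \left(-7\right) \left(-10\right) = 147 \left(-10\right) = -1470$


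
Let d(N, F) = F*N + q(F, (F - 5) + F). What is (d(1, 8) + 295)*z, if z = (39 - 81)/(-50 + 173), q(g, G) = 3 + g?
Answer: -4396/41 ≈ -107.22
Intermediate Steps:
z = -14/41 (z = -42/123 = -42*1/123 = -14/41 ≈ -0.34146)
d(N, F) = 3 + F + F*N (d(N, F) = F*N + (3 + F) = 3 + F + F*N)
(d(1, 8) + 295)*z = ((3 + 8 + 8*1) + 295)*(-14/41) = ((3 + 8 + 8) + 295)*(-14/41) = (19 + 295)*(-14/41) = 314*(-14/41) = -4396/41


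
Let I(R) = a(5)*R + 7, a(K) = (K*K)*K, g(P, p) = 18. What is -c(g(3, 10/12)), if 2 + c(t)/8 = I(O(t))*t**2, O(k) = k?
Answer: -5850128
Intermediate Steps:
a(K) = K**3 (a(K) = K**2*K = K**3)
I(R) = 7 + 125*R (I(R) = 5**3*R + 7 = 125*R + 7 = 7 + 125*R)
c(t) = -16 + 8*t**2*(7 + 125*t) (c(t) = -16 + 8*((7 + 125*t)*t**2) = -16 + 8*(t**2*(7 + 125*t)) = -16 + 8*t**2*(7 + 125*t))
-c(g(3, 10/12)) = -(-16 + 8*18**2*(7 + 125*18)) = -(-16 + 8*324*(7 + 2250)) = -(-16 + 8*324*2257) = -(-16 + 5850144) = -1*5850128 = -5850128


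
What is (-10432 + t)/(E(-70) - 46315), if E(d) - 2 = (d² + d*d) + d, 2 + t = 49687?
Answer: -39253/36583 ≈ -1.0730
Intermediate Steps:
t = 49685 (t = -2 + 49687 = 49685)
E(d) = 2 + d + 2*d² (E(d) = 2 + ((d² + d*d) + d) = 2 + ((d² + d²) + d) = 2 + (2*d² + d) = 2 + (d + 2*d²) = 2 + d + 2*d²)
(-10432 + t)/(E(-70) - 46315) = (-10432 + 49685)/((2 - 70 + 2*(-70)²) - 46315) = 39253/((2 - 70 + 2*4900) - 46315) = 39253/((2 - 70 + 9800) - 46315) = 39253/(9732 - 46315) = 39253/(-36583) = 39253*(-1/36583) = -39253/36583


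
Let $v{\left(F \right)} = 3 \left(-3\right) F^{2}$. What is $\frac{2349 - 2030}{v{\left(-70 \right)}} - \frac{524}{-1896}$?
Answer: $\frac{937649}{3483900} \approx 0.26914$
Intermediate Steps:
$v{\left(F \right)} = - 9 F^{2}$
$\frac{2349 - 2030}{v{\left(-70 \right)}} - \frac{524}{-1896} = \frac{2349 - 2030}{\left(-9\right) \left(-70\right)^{2}} - \frac{524}{-1896} = \frac{2349 - 2030}{\left(-9\right) 4900} - - \frac{131}{474} = \frac{319}{-44100} + \frac{131}{474} = 319 \left(- \frac{1}{44100}\right) + \frac{131}{474} = - \frac{319}{44100} + \frac{131}{474} = \frac{937649}{3483900}$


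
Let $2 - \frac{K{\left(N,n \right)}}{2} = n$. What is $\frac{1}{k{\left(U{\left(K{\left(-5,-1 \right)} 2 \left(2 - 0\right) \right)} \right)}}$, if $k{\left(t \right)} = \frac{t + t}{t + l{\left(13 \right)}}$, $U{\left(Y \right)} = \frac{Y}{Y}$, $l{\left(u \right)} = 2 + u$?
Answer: $8$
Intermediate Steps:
$K{\left(N,n \right)} = 4 - 2 n$
$U{\left(Y \right)} = 1$
$k{\left(t \right)} = \frac{2 t}{15 + t}$ ($k{\left(t \right)} = \frac{t + t}{t + \left(2 + 13\right)} = \frac{2 t}{t + 15} = \frac{2 t}{15 + t}$)
$\frac{1}{k{\left(U{\left(K{\left(-5,-1 \right)} 2 \left(2 - 0\right) \right)} \right)}} = \frac{1}{2 \cdot 1 \frac{1}{15 + 1}} = \frac{1}{2 \cdot 1 \cdot \frac{1}{16}} = \frac{1}{\frac{1}{8}} = 8$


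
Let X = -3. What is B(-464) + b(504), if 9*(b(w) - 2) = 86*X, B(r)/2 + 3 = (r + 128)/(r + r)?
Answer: -2779/87 ≈ -31.943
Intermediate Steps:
B(r) = -6 + (128 + r)/r (B(r) = -6 + 2*((r + 128)/(r + r)) = -6 + 2*((128 + r)/((2*r))) = -6 + 2*((128 + r)*(1/(2*r))) = -6 + 2*((128 + r)/(2*r)) = -6 + (128 + r)/r)
b(w) = -80/3 (b(w) = 2 + (86*(-3))/9 = 2 + (⅑)*(-258) = 2 - 86/3 = -80/3)
B(-464) + b(504) = (-5 + 128/(-464)) - 80/3 = (-5 + 128*(-1/464)) - 80/3 = (-5 - 8/29) - 80/3 = -153/29 - 80/3 = -2779/87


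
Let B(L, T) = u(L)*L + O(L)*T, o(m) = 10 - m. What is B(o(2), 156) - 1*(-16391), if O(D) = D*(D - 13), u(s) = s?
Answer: 10215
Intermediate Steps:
O(D) = D*(-13 + D)
B(L, T) = L**2 + L*T*(-13 + L) (B(L, T) = L*L + (L*(-13 + L))*T = L**2 + L*T*(-13 + L))
B(o(2), 156) - 1*(-16391) = (10 - 1*2)*((10 - 1*2) + 156*(-13 + (10 - 1*2))) - 1*(-16391) = (10 - 2)*((10 - 2) + 156*(-13 + (10 - 2))) + 16391 = 8*(8 + 156*(-13 + 8)) + 16391 = 8*(8 + 156*(-5)) + 16391 = 8*(8 - 780) + 16391 = 8*(-772) + 16391 = -6176 + 16391 = 10215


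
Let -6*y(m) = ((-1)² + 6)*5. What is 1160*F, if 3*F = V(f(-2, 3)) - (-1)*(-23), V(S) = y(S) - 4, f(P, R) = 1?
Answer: -114260/9 ≈ -12696.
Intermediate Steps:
y(m) = -35/6 (y(m) = -((-1)² + 6)*5/6 = -(1 + 6)*5/6 = -7*5/6 = -⅙*35 = -35/6)
V(S) = -59/6 (V(S) = -35/6 - 4 = -59/6)
F = -197/18 (F = (-59/6 - (-1)*(-23))/3 = (-59/6 - 1*23)/3 = (-59/6 - 23)/3 = (⅓)*(-197/6) = -197/18 ≈ -10.944)
1160*F = 1160*(-197/18) = -114260/9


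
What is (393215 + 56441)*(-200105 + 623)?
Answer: -89698278192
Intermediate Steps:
(393215 + 56441)*(-200105 + 623) = 449656*(-199482) = -89698278192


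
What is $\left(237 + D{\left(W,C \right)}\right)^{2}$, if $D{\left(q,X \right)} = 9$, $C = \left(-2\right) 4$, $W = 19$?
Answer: $60516$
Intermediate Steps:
$C = -8$
$\left(237 + D{\left(W,C \right)}\right)^{2} = \left(237 + 9\right)^{2} = 246^{2} = 60516$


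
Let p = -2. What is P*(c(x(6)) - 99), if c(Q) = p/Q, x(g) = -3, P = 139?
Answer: -41005/3 ≈ -13668.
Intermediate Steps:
c(Q) = -2/Q
P*(c(x(6)) - 99) = 139*(-2/(-3) - 99) = 139*(-2*(-1/3) - 99) = 139*(2/3 - 99) = 139*(-295/3) = -41005/3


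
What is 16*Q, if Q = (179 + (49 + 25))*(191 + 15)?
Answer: 833888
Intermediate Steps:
Q = 52118 (Q = (179 + 74)*206 = 253*206 = 52118)
16*Q = 16*52118 = 833888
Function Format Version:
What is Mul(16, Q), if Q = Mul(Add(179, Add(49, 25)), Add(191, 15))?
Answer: 833888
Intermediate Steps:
Q = 52118 (Q = Mul(Add(179, 74), 206) = Mul(253, 206) = 52118)
Mul(16, Q) = Mul(16, 52118) = 833888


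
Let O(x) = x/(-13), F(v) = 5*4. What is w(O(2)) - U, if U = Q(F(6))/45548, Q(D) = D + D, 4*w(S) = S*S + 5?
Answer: 9660803/7697612 ≈ 1.2550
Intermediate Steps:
F(v) = 20
O(x) = -x/13 (O(x) = x*(-1/13) = -x/13)
w(S) = 5/4 + S²/4 (w(S) = (S*S + 5)/4 = (S² + 5)/4 = (5 + S²)/4 = 5/4 + S²/4)
Q(D) = 2*D
U = 10/11387 (U = (2*20)/45548 = 40*(1/45548) = 10/11387 ≈ 0.00087819)
w(O(2)) - U = (5/4 + (-1/13*2)²/4) - 1*10/11387 = (5/4 + (-2/13)²/4) - 10/11387 = (5/4 + (¼)*(4/169)) - 10/11387 = (5/4 + 1/169) - 10/11387 = 849/676 - 10/11387 = 9660803/7697612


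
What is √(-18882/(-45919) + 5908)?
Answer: √12458207388946/45919 ≈ 76.866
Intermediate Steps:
√(-18882/(-45919) + 5908) = √(-18882*(-1/45919) + 5908) = √(18882/45919 + 5908) = √(271308334/45919) = √12458207388946/45919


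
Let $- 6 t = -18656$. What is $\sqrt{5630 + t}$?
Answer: $\frac{\sqrt{78654}}{3} \approx 93.484$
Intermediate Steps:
$t = \frac{9328}{3}$ ($t = \left(- \frac{1}{6}\right) \left(-18656\right) = \frac{9328}{3} \approx 3109.3$)
$\sqrt{5630 + t} = \sqrt{5630 + \frac{9328}{3}} = \sqrt{\frac{26218}{3}} = \frac{\sqrt{78654}}{3}$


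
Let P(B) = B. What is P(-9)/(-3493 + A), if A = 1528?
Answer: 3/655 ≈ 0.0045802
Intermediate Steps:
P(-9)/(-3493 + A) = -9/(-3493 + 1528) = -9/(-1965) = -1/1965*(-9) = 3/655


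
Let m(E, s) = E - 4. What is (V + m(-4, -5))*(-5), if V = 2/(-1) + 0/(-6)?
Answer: 50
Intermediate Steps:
m(E, s) = -4 + E
V = -2 (V = 2*(-1) + 0*(-⅙) = -2 + 0 = -2)
(V + m(-4, -5))*(-5) = (-2 + (-4 - 4))*(-5) = (-2 - 8)*(-5) = -10*(-5) = 50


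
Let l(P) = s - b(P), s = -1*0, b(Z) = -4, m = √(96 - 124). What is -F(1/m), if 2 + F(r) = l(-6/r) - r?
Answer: -2 - I*√7/14 ≈ -2.0 - 0.18898*I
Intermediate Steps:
m = 2*I*√7 (m = √(-28) = 2*I*√7 ≈ 5.2915*I)
s = 0
l(P) = 4 (l(P) = 0 - 1*(-4) = 0 + 4 = 4)
F(r) = 2 - r (F(r) = -2 + (4 - r) = 2 - r)
-F(1/m) = -(2 - 1/(2*I*√7)) = -(2 - (-1)*I*√7/14) = -(2 + I*√7/14) = -2 - I*√7/14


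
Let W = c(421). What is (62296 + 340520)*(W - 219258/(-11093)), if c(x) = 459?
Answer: 2139333621120/11093 ≈ 1.9285e+8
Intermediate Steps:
W = 459
(62296 + 340520)*(W - 219258/(-11093)) = (62296 + 340520)*(459 - 219258/(-11093)) = 402816*(459 - 219258*(-1/11093)) = 402816*(459 + 219258/11093) = 402816*(5310945/11093) = 2139333621120/11093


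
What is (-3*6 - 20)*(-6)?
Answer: 228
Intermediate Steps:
(-3*6 - 20)*(-6) = (-18 - 20)*(-6) = -38*(-6) = 228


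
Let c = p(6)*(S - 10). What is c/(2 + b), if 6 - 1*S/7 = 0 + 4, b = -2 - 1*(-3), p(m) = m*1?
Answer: 8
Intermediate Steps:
p(m) = m
b = 1 (b = -2 + 3 = 1)
S = 14 (S = 42 - 7*(0 + 4) = 42 - 7*4 = 42 - 28 = 14)
c = 24 (c = 6*(14 - 10) = 6*4 = 24)
c/(2 + b) = 24/(2 + 1) = 24/3 = (⅓)*24 = 8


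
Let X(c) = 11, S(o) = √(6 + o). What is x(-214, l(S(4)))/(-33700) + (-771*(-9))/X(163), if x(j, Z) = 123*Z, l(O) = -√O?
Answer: 6939/11 + 123*10^(¼)/33700 ≈ 630.82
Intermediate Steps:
x(-214, l(S(4)))/(-33700) + (-771*(-9))/X(163) = (123*(-√(√(6 + 4))))/(-33700) - 771*(-9)/11 = (123*(-√(√10)))*(-1/33700) + 6939*(1/11) = (123*(-10^(¼)))*(-1/33700) + 6939/11 = -123*10^(¼)*(-1/33700) + 6939/11 = 123*10^(¼)/33700 + 6939/11 = 6939/11 + 123*10^(¼)/33700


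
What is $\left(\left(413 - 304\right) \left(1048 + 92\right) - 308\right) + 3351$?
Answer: $127303$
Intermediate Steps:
$\left(\left(413 - 304\right) \left(1048 + 92\right) - 308\right) + 3351 = \left(109 \cdot 1140 - 308\right) + 3351 = \left(124260 - 308\right) + 3351 = 123952 + 3351 = 127303$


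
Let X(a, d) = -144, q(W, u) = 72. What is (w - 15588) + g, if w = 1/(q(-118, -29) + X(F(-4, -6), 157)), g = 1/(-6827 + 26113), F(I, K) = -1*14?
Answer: -10822695655/694296 ≈ -15588.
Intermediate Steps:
F(I, K) = -14
g = 1/19286 ≈ 5.1851e-5
w = -1/72 (w = 1/(72 - 144) = 1/(-72) = -1/72 ≈ -0.013889)
(w - 15588) + g = (-1/72 - 15588) + 1/19286 = -1122337/72 + 1/19286 = -10822695655/694296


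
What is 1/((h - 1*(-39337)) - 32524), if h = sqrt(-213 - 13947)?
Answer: 2271/15477043 - 4*I*sqrt(885)/46431129 ≈ 0.00014673 - 2.5628e-6*I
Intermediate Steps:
h = 4*I*sqrt(885) (h = sqrt(-14160) = 4*I*sqrt(885) ≈ 119.0*I)
1/((h - 1*(-39337)) - 32524) = 1/((4*I*sqrt(885) - 1*(-39337)) - 32524) = 1/((4*I*sqrt(885) + 39337) - 32524) = 1/((39337 + 4*I*sqrt(885)) - 32524) = 1/(6813 + 4*I*sqrt(885))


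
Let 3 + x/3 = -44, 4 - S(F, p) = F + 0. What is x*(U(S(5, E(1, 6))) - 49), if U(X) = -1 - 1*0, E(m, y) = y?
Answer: 7050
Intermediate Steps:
S(F, p) = 4 - F (S(F, p) = 4 - (F + 0) = 4 - F)
x = -141 (x = -9 + 3*(-44) = -9 - 132 = -141)
U(X) = -1 (U(X) = -1 + 0 = -1)
x*(U(S(5, E(1, 6))) - 49) = -141*(-1 - 49) = -141*(-50) = 7050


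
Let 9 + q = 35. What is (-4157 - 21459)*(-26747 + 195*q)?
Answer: 555278032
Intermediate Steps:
q = 26 (q = -9 + 35 = 26)
(-4157 - 21459)*(-26747 + 195*q) = (-4157 - 21459)*(-26747 + 195*26) = -25616*(-26747 + 5070) = -25616*(-21677) = 555278032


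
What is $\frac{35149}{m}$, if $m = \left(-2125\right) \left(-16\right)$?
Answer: $\frac{35149}{34000} \approx 1.0338$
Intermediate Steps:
$m = 34000$
$\frac{35149}{m} = \frac{35149}{34000}$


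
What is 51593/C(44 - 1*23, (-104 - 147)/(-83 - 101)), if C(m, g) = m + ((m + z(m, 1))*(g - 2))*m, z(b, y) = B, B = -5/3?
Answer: -4746556/21819 ≈ -217.54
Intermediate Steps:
B = -5/3 (B = -5*⅓ = -5/3 ≈ -1.6667)
z(b, y) = -5/3
C(m, g) = m + m*(-2 + g)*(-5/3 + m) (C(m, g) = m + ((m - 5/3)*(g - 2))*m = m + ((-5/3 + m)*(-2 + g))*m = m + ((-2 + g)*(-5/3 + m))*m = m + m*(-2 + g)*(-5/3 + m))
51593/C(44 - 1*23, (-104 - 147)/(-83 - 101)) = 51593/(((44 - 1*23)*(13 - 6*(44 - 1*23) - 5*(-104 - 147)/(-83 - 101) + 3*((-104 - 147)/(-83 - 101))*(44 - 1*23))/3)) = 51593/(((44 - 23)*(13 - 6*(44 - 23) - (-1255)/(-184) + 3*(-251/(-184))*(44 - 23))/3)) = 51593/(((⅓)*21*(13 - 6*21 - (-1255)*(-1)/184 + 3*(-251*(-1/184))*21))) = 51593/(((⅓)*21*(13 - 126 - 5*251/184 + 3*(251/184)*21))) = 51593/(((⅓)*21*(13 - 126 - 1255/184 + 15813/184))) = 51593/(((⅓)*21*(-3117/92))) = 51593/(-21819/92) = 51593*(-92/21819) = -4746556/21819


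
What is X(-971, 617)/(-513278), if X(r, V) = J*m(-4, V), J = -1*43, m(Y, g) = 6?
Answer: 129/256639 ≈ 0.00050265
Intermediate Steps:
J = -43
X(r, V) = -258 (X(r, V) = -43*6 = -258)
X(-971, 617)/(-513278) = -258/(-513278) = -258*(-1/513278) = 129/256639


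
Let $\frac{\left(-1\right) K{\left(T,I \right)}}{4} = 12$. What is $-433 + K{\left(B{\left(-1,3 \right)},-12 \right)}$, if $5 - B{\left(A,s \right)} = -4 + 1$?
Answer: $-481$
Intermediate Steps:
$B{\left(A,s \right)} = 8$ ($B{\left(A,s \right)} = 5 - \left(-4 + 1\right) = 5 - -3 = 5 + 3 = 8$)
$K{\left(T,I \right)} = -48$ ($K{\left(T,I \right)} = \left(-4\right) 12 = -48$)
$-433 + K{\left(B{\left(-1,3 \right)},-12 \right)} = -433 - 48 = -481$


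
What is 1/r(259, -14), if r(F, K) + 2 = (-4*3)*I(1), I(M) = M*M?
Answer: -1/14 ≈ -0.071429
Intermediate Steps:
I(M) = M²
r(F, K) = -14 (r(F, K) = -2 - 4*3*1² = -2 - 12*1 = -2 - 12 = -14)
1/r(259, -14) = 1/(-14) = -1/14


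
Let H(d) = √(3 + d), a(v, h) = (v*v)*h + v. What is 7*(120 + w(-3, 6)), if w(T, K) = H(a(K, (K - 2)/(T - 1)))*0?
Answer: 840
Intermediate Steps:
a(v, h) = v + h*v² (a(v, h) = v²*h + v = h*v² + v = v + h*v²)
w(T, K) = 0 (w(T, K) = √(3 + K*(1 + ((K - 2)/(T - 1))*K))*0 = √(3 + K*(1 + ((-2 + K)/(-1 + T))*K))*0 = √(3 + K*(1 + K*(-2 + K)/(-1 + T)))*0 = 0)
7*(120 + w(-3, 6)) = 7*(120 + 0) = 7*120 = 840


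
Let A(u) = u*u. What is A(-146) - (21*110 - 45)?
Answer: 19051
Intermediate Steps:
A(u) = u**2
A(-146) - (21*110 - 45) = (-146)**2 - (21*110 - 45) = 21316 - (2310 - 45) = 21316 - 1*2265 = 21316 - 2265 = 19051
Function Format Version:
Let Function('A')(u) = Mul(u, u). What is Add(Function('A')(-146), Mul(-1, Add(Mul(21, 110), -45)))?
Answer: 19051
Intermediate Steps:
Function('A')(u) = Pow(u, 2)
Add(Function('A')(-146), Mul(-1, Add(Mul(21, 110), -45))) = Add(Pow(-146, 2), Mul(-1, Add(Mul(21, 110), -45))) = Add(21316, Mul(-1, Add(2310, -45))) = Add(21316, Mul(-1, 2265)) = Add(21316, -2265) = 19051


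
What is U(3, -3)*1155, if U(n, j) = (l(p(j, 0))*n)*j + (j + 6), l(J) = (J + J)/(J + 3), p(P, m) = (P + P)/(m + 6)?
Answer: 13860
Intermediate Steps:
p(P, m) = 2*P/(6 + m) (p(P, m) = (2*P)/(6 + m) = 2*P/(6 + m))
l(J) = 2*J/(3 + J) (l(J) = (2*J)/(3 + J) = 2*J/(3 + J))
U(n, j) = 6 + j + 2*n*j²/(3*(3 + j/3)) (U(n, j) = ((2*(2*j/(6 + 0))/(3 + 2*j/(6 + 0)))*n)*j + (j + 6) = ((2*(2*j/6)/(3 + 2*j/6))*n)*j + (6 + j) = ((2*(2*j*(⅙))/(3 + 2*j*(⅙)))*n)*j + (6 + j) = ((2*(j/3)/(3 + j/3))*n)*j + (6 + j) = ((2*j/(3*(3 + j/3)))*n)*j + (6 + j) = (2*j*n/(3*(3 + j/3)))*j + (6 + j) = 2*n*j²/(3*(3 + j/3)) + (6 + j) = 6 + j + 2*n*j²/(3*(3 + j/3)))
U(3, -3)*1155 = (((6 - 3)*(9 - 3) + 2*3*(-3)²)/(9 - 3))*1155 = ((3*6 + 2*3*9)/6)*1155 = ((18 + 54)/6)*1155 = ((⅙)*72)*1155 = 12*1155 = 13860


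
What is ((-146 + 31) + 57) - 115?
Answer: -173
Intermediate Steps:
((-146 + 31) + 57) - 115 = (-115 + 57) - 115 = -58 - 115 = -173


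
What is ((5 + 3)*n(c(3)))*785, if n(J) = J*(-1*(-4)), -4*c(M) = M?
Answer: -18840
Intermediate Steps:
c(M) = -M/4
n(J) = 4*J (n(J) = J*4 = 4*J)
((5 + 3)*n(c(3)))*785 = ((5 + 3)*(4*(-1/4*3)))*785 = (8*(4*(-3/4)))*785 = (8*(-3))*785 = -24*785 = -18840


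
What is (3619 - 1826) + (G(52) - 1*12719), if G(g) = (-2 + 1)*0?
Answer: -10926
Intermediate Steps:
G(g) = 0 (G(g) = -1*0 = 0)
(3619 - 1826) + (G(52) - 1*12719) = (3619 - 1826) + (0 - 1*12719) = 1793 + (0 - 12719) = 1793 - 12719 = -10926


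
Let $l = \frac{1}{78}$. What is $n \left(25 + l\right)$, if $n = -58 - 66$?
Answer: $- \frac{120962}{39} \approx -3101.6$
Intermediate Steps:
$l = \frac{1}{78} \approx 0.012821$
$n = -124$ ($n = -58 - 66 = -124$)
$n \left(25 + l\right) = - 124 \left(25 + \frac{1}{78}\right) = \left(-124\right) \frac{1951}{78} = - \frac{120962}{39}$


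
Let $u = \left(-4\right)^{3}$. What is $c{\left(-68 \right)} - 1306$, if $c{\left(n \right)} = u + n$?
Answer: $-1438$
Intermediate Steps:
$u = -64$
$c{\left(n \right)} = -64 + n$
$c{\left(-68 \right)} - 1306 = \left(-64 - 68\right) - 1306 = -132 - 1306 = -1438$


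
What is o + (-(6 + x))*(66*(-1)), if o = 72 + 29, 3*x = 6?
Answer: 629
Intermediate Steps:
x = 2 (x = (⅓)*6 = 2)
o = 101
o + (-(6 + x))*(66*(-1)) = 101 + (-(6 + 2))*(66*(-1)) = 101 - 1*8*(-66) = 101 - 8*(-66) = 101 + 528 = 629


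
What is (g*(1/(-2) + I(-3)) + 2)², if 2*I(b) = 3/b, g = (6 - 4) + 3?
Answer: 9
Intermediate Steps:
g = 5 (g = 2 + 3 = 5)
I(b) = 3/(2*b) (I(b) = (3/b)/2 = 3/(2*b))
(g*(1/(-2) + I(-3)) + 2)² = (5*(1/(-2) + (3/2)/(-3)) + 2)² = (5*(-½ + (3/2)*(-⅓)) + 2)² = (5*(-½ - ½) + 2)² = (5*(-1) + 2)² = (-5 + 2)² = (-3)² = 9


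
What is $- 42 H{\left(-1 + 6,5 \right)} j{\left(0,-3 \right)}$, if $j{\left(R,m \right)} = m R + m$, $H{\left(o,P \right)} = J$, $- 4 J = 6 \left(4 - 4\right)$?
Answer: $0$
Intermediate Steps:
$J = 0$ ($J = - \frac{6 \left(4 - 4\right)}{4} = - \frac{6 \cdot 0}{4} = \left(- \frac{1}{4}\right) 0 = 0$)
$H{\left(o,P \right)} = 0$
$j{\left(R,m \right)} = m + R m$ ($j{\left(R,m \right)} = R m + m = m + R m$)
$- 42 H{\left(-1 + 6,5 \right)} j{\left(0,-3 \right)} = \left(-42\right) 0 \left(- 3 \left(1 + 0\right)\right) = 0 \left(\left(-3\right) 1\right) = 0 \left(-3\right) = 0$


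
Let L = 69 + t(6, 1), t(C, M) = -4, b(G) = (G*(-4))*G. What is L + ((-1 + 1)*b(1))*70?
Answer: 65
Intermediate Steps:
b(G) = -4*G**2 (b(G) = (-4*G)*G = -4*G**2)
L = 65 (L = 69 - 4 = 65)
L + ((-1 + 1)*b(1))*70 = 65 + ((-1 + 1)*(-4*1**2))*70 = 65 + (0*(-4*1))*70 = 65 + (0*(-4))*70 = 65 + 0*70 = 65 + 0 = 65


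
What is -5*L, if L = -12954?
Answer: 64770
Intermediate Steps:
-5*L = -5*(-12954) = 64770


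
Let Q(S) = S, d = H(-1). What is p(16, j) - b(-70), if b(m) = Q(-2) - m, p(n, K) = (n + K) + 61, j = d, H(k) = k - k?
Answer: 9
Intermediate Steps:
H(k) = 0
d = 0
j = 0
p(n, K) = 61 + K + n (p(n, K) = (K + n) + 61 = 61 + K + n)
b(m) = -2 - m
p(16, j) - b(-70) = (61 + 0 + 16) - (-2 - 1*(-70)) = 77 - (-2 + 70) = 77 - 1*68 = 77 - 68 = 9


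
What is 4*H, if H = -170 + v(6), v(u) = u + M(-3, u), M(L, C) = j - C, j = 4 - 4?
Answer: -680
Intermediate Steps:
j = 0
M(L, C) = -C (M(L, C) = 0 - C = -C)
v(u) = 0 (v(u) = u - u = 0)
H = -170 (H = -170 + 0 = -170)
4*H = 4*(-170) = -680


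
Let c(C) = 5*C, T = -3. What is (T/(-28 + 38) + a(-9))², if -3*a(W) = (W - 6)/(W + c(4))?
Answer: 289/12100 ≈ 0.023884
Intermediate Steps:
a(W) = -(-6 + W)/(3*(20 + W)) (a(W) = -(W - 6)/(3*(W + 5*4)) = -(-6 + W)/(3*(W + 20)) = -(-6 + W)/(3*(20 + W)))
(T/(-28 + 38) + a(-9))² = (-3/(-28 + 38) + (6 - 1*(-9))/(3*(20 - 9)))² = (-3/10 + (⅓)*(6 + 9)/11)² = ((⅒)*(-3) + (⅓)*(1/11)*15)² = (-3/10 + 5/11)² = (17/110)² = 289/12100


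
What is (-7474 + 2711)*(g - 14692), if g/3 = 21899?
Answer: -242936815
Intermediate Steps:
g = 65697 (g = 3*21899 = 65697)
(-7474 + 2711)*(g - 14692) = (-7474 + 2711)*(65697 - 14692) = -4763*51005 = -242936815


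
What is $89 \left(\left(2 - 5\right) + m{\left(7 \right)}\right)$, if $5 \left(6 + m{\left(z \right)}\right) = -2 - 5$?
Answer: $- \frac{4628}{5} \approx -925.6$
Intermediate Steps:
$m{\left(z \right)} = - \frac{37}{5}$ ($m{\left(z \right)} = -6 + \frac{-2 - 5}{5} = -6 + \frac{1}{5} \left(-7\right) = -6 - \frac{7}{5} = - \frac{37}{5}$)
$89 \left(\left(2 - 5\right) + m{\left(7 \right)}\right) = 89 \left(\left(2 - 5\right) - \frac{37}{5}\right) = 89 \left(-3 - \frac{37}{5}\right) = 89 \left(- \frac{52}{5}\right) = - \frac{4628}{5}$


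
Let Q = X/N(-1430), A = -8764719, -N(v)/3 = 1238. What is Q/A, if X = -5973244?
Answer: -2986622/16276083183 ≈ -0.00018350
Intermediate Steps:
N(v) = -3714 (N(v) = -3*1238 = -3714)
Q = 2986622/1857 (Q = -5973244/(-3714) = -5973244*(-1/3714) = 2986622/1857 ≈ 1608.3)
Q/A = (2986622/1857)/(-8764719) = (2986622/1857)*(-1/8764719) = -2986622/16276083183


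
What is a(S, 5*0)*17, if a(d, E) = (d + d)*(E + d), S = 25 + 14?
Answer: 51714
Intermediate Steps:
S = 39
a(d, E) = 2*d*(E + d) (a(d, E) = (2*d)*(E + d) = 2*d*(E + d))
a(S, 5*0)*17 = (2*39*(5*0 + 39))*17 = (2*39*(0 + 39))*17 = (2*39*39)*17 = 3042*17 = 51714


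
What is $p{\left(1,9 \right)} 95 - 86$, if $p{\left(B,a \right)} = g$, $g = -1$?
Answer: $-181$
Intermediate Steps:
$p{\left(B,a \right)} = -1$
$p{\left(1,9 \right)} 95 - 86 = \left(-1\right) 95 - 86 = -95 - 86 = -181$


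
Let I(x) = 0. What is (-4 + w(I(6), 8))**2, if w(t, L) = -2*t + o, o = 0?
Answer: 16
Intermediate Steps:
w(t, L) = -2*t (w(t, L) = -2*t + 0 = -2*t)
(-4 + w(I(6), 8))**2 = (-4 - 2*0)**2 = (-4 + 0)**2 = (-4)**2 = 16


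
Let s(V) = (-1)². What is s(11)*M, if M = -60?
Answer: -60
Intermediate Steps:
s(V) = 1
s(11)*M = 1*(-60) = -60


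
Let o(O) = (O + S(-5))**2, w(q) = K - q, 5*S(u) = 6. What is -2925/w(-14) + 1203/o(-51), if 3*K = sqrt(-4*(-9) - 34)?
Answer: -3799579400/18207627 + 8775*sqrt(2)/1762 ≈ -201.64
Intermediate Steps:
K = sqrt(2)/3 (K = sqrt(-4*(-9) - 34)/3 = sqrt(36 - 34)/3 = sqrt(2)/3 ≈ 0.47140)
S(u) = 6/5 (S(u) = (1/5)*6 = 6/5)
w(q) = -q + sqrt(2)/3 (w(q) = sqrt(2)/3 - q = -q + sqrt(2)/3)
o(O) = (6/5 + O)**2 (o(O) = (O + 6/5)**2 = (6/5 + O)**2)
-2925/w(-14) + 1203/o(-51) = -2925/(-1*(-14) + sqrt(2)/3) + 1203/(((6 + 5*(-51))**2/25)) = -2925/(14 + sqrt(2)/3) + 1203/(((6 - 255)**2/25)) = -2925/(14 + sqrt(2)/3) + 1203/(((1/25)*(-249)**2)) = -2925/(14 + sqrt(2)/3) + 1203/(((1/25)*62001)) = -2925/(14 + sqrt(2)/3) + 1203/(62001/25) = -2925/(14 + sqrt(2)/3) + 1203*(25/62001) = -2925/(14 + sqrt(2)/3) + 10025/20667 = 10025/20667 - 2925/(14 + sqrt(2)/3)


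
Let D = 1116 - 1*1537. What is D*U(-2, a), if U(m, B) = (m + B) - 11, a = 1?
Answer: 5052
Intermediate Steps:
U(m, B) = -11 + B + m (U(m, B) = (B + m) - 11 = -11 + B + m)
D = -421 (D = 1116 - 1537 = -421)
D*U(-2, a) = -421*(-11 + 1 - 2) = -421*(-12) = 5052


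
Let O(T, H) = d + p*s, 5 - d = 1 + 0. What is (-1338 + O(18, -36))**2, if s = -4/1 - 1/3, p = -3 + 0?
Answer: 1745041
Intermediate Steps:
d = 4 (d = 5 - (1 + 0) = 5 - 1*1 = 5 - 1 = 4)
p = -3
s = -13/3 (s = -4*1 - 1*1/3 = -4 - 1/3 = -13/3 ≈ -4.3333)
O(T, H) = 17 (O(T, H) = 4 - 3*(-13/3) = 4 + 13 = 17)
(-1338 + O(18, -36))**2 = (-1338 + 17)**2 = (-1321)**2 = 1745041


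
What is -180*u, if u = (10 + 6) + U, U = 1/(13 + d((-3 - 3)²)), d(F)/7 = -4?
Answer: -2868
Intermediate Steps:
d(F) = -28 (d(F) = 7*(-4) = -28)
U = -1/15 (U = 1/(13 - 28) = 1/(-15) = -1/15 ≈ -0.066667)
u = 239/15 (u = (10 + 6) - 1/15 = 16 - 1/15 = 239/15 ≈ 15.933)
-180*u = -180*239/15 = -2868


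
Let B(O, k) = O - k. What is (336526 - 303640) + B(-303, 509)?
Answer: 32074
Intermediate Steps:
(336526 - 303640) + B(-303, 509) = (336526 - 303640) + (-303 - 1*509) = 32886 + (-303 - 509) = 32886 - 812 = 32074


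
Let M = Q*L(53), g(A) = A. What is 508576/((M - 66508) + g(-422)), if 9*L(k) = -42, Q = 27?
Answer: -31786/4191 ≈ -7.5844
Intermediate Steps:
L(k) = -14/3 (L(k) = (⅑)*(-42) = -14/3)
M = -126 (M = 27*(-14/3) = -126)
508576/((M - 66508) + g(-422)) = 508576/((-126 - 66508) - 422) = 508576/(-66634 - 422) = 508576/(-67056) = 508576*(-1/67056) = -31786/4191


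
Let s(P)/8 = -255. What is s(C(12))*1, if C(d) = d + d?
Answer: -2040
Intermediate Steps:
C(d) = 2*d
s(P) = -2040 (s(P) = 8*(-255) = -2040)
s(C(12))*1 = -2040*1 = -2040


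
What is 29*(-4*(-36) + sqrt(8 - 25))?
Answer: 4176 + 29*I*sqrt(17) ≈ 4176.0 + 119.57*I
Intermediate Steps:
29*(-4*(-36) + sqrt(8 - 25)) = 29*(144 + sqrt(-17)) = 29*(144 + I*sqrt(17)) = 4176 + 29*I*sqrt(17)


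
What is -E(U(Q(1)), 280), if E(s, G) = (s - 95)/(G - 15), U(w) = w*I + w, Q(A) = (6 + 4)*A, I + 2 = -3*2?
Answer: 33/53 ≈ 0.62264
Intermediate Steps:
I = -8 (I = -2 - 3*2 = -2 - 6 = -8)
Q(A) = 10*A
U(w) = -7*w (U(w) = w*(-8) + w = -8*w + w = -7*w)
E(s, G) = (-95 + s)/(-15 + G)
-E(U(Q(1)), 280) = -(-95 - 70)/(-15 + 280) = -(-95 - 7*10)/265 = -(-95 - 70)/265 = -(-165)/265 = -1*(-33/53) = 33/53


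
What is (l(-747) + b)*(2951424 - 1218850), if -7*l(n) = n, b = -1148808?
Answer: -13931469869766/7 ≈ -1.9902e+12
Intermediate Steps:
l(n) = -n/7
(l(-747) + b)*(2951424 - 1218850) = (-⅐*(-747) - 1148808)*(2951424 - 1218850) = (747/7 - 1148808)*1732574 = -8040909/7*1732574 = -13931469869766/7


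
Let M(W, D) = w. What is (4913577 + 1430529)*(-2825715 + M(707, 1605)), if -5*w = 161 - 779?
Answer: -89629256771442/5 ≈ -1.7926e+13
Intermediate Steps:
w = 618/5 (w = -(161 - 779)/5 = -⅕*(-618) = 618/5 ≈ 123.60)
M(W, D) = 618/5
(4913577 + 1430529)*(-2825715 + M(707, 1605)) = (4913577 + 1430529)*(-2825715 + 618/5) = 6344106*(-14127957/5) = -89629256771442/5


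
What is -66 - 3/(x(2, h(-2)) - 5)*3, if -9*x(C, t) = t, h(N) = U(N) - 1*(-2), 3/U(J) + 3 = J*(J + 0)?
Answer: -3219/50 ≈ -64.380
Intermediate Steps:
U(J) = 3/(-3 + J²) (U(J) = 3/(-3 + J*(J + 0)) = 3/(-3 + J*J) = 3/(-3 + J²))
h(N) = 2 + 3/(-3 + N²) (h(N) = 3/(-3 + N²) - 1*(-2) = 3/(-3 + N²) + 2 = 2 + 3/(-3 + N²))
x(C, t) = -t/9
-66 - 3/(x(2, h(-2)) - 5)*3 = -66 - 3/(-(-3 + 2*(-2)²)/(9*(-3 + (-2)²)) - 5)*3 = -66 - 3/(-(-3 + 2*4)/(9*(-3 + 4)) - 5)*3 = -66 - 3/(-(-3 + 8)/(9*1) - 5)*3 = -66 - 3/(-5/9 - 5)*3 = -66 - 3/(-50/9)*3 = -66 - 3*(-9/50)*3 = -66 - (-27)*3/50 = -66 - 1*(-81/50) = -66 + 81/50 = -3219/50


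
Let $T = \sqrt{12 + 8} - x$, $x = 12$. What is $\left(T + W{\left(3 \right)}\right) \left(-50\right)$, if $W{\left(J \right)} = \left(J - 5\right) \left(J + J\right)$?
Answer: $1200 - 100 \sqrt{5} \approx 976.39$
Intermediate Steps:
$W{\left(J \right)} = 2 J \left(-5 + J\right)$ ($W{\left(J \right)} = \left(-5 + J\right) 2 J = 2 J \left(-5 + J\right)$)
$T = -12 + 2 \sqrt{5}$ ($T = \sqrt{12 + 8} - 12 = \sqrt{20} - 12 = 2 \sqrt{5} - 12 = -12 + 2 \sqrt{5} \approx -7.5279$)
$\left(T + W{\left(3 \right)}\right) \left(-50\right) = \left(\left(-12 + 2 \sqrt{5}\right) + 2 \cdot 3 \left(-5 + 3\right)\right) \left(-50\right) = \left(\left(-12 + 2 \sqrt{5}\right) + 2 \cdot 3 \left(-2\right)\right) \left(-50\right) = \left(\left(-12 + 2 \sqrt{5}\right) - 12\right) \left(-50\right) = \left(-24 + 2 \sqrt{5}\right) \left(-50\right) = 1200 - 100 \sqrt{5}$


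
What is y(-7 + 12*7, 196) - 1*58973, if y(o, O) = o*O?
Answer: -43881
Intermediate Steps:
y(o, O) = O*o
y(-7 + 12*7, 196) - 1*58973 = 196*(-7 + 12*7) - 1*58973 = 196*(-7 + 84) - 58973 = 196*77 - 58973 = 15092 - 58973 = -43881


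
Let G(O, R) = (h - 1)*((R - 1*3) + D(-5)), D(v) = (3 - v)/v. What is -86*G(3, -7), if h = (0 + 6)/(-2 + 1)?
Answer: -34916/5 ≈ -6983.2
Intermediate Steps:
h = -6 (h = 6/(-1) = 6*(-1) = -6)
D(v) = (3 - v)/v
G(O, R) = 161/5 - 7*R (G(O, R) = (-6 - 1)*((R - 1*3) + (3 - 1*(-5))/(-5)) = -7*((R - 3) - (3 + 5)/5) = -7*((-3 + R) - 1/5*8) = -7*((-3 + R) - 8/5) = -7*(-23/5 + R) = 161/5 - 7*R)
-86*G(3, -7) = -86*(161/5 - 7*(-7)) = -86*(161/5 + 49) = -86*406/5 = -34916/5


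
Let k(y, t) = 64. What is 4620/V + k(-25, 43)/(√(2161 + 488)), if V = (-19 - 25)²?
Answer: 105/44 + 64*√2649/2649 ≈ 3.6298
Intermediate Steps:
V = 1936 (V = (-44)² = 1936)
4620/V + k(-25, 43)/(√(2161 + 488)) = 4620/1936 + 64/(√(2161 + 488)) = 4620*(1/1936) + 64/(√2649) = 105/44 + 64*(√2649/2649) = 105/44 + 64*√2649/2649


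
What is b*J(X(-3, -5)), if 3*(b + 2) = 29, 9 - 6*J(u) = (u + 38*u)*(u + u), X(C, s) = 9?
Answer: -16123/2 ≈ -8061.5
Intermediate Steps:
J(u) = 3/2 - 13*u² (J(u) = 3/2 - (u + 38*u)*(u + u)/6 = 3/2 - 39*u*2*u/6 = 3/2 - 13*u²)
b = 23/3 (b = -2 + (⅓)*29 = -2 + 29/3 = 23/3 ≈ 7.6667)
b*J(X(-3, -5)) = 23*(3/2 - 13*9²)/3 = 23*(3/2 - 13*81)/3 = 23*(3/2 - 1053)/3 = (23/3)*(-2103/2) = -16123/2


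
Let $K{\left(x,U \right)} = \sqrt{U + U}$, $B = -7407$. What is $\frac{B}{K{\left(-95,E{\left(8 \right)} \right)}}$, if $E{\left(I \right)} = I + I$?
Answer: $- \frac{7407 \sqrt{2}}{8} \approx -1309.4$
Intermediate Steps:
$E{\left(I \right)} = 2 I$
$K{\left(x,U \right)} = \sqrt{2} \sqrt{U}$ ($K{\left(x,U \right)} = \sqrt{2 U} = \sqrt{2} \sqrt{U}$)
$\frac{B}{K{\left(-95,E{\left(8 \right)} \right)}} = - \frac{7407}{\sqrt{2} \sqrt{2 \cdot 8}} = - \frac{7407}{\sqrt{2} \sqrt{16}} = - \frac{7407}{\sqrt{2} \cdot 4} = - \frac{7407}{4 \sqrt{2}} = - 7407 \frac{\sqrt{2}}{8} = - \frac{7407 \sqrt{2}}{8}$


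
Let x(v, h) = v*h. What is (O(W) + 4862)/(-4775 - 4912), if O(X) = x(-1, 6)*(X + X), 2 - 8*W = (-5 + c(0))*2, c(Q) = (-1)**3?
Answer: -4841/9687 ≈ -0.49974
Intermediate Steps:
c(Q) = -1
x(v, h) = h*v
W = 7/4 (W = 1/4 - (-5 - 1)*2/8 = 1/4 - (-3)*2/4 = 1/4 - 1/8*(-12) = 1/4 + 3/2 = 7/4 ≈ 1.7500)
O(X) = -12*X (O(X) = (6*(-1))*(X + X) = -12*X)
(O(W) + 4862)/(-4775 - 4912) = (-12*7/4 + 4862)/(-4775 - 4912) = (-21 + 4862)/(-9687) = 4841*(-1/9687) = -4841/9687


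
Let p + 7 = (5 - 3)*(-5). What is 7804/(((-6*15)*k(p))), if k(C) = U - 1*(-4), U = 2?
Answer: -1951/135 ≈ -14.452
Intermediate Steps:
p = -17 (p = -7 + (5 - 3)*(-5) = -7 + 2*(-5) = -7 - 10 = -17)
k(C) = 6 (k(C) = 2 - 1*(-4) = 2 + 4 = 6)
7804/(((-6*15)*k(p))) = 7804/((-6*15*6)) = 7804/((-90*6)) = 7804/(-540) = 7804*(-1/540) = -1951/135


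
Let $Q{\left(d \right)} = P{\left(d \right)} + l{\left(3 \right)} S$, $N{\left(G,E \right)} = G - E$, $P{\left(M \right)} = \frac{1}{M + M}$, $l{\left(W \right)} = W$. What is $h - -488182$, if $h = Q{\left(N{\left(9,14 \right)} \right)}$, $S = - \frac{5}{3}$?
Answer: $\frac{4881769}{10} \approx 4.8818 \cdot 10^{5}$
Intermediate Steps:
$P{\left(M \right)} = \frac{1}{2 M}$
$S = - \frac{5}{3}$ ($S = \left(-5\right) \frac{1}{3} = - \frac{5}{3} \approx -1.6667$)
$Q{\left(d \right)} = -5 + \frac{1}{2 d}$ ($Q{\left(d \right)} = \frac{1}{2 d} + 3 \left(- \frac{5}{3}\right) = \frac{1}{2 d} - 5 = -5 + \frac{1}{2 d}$)
$h = - \frac{51}{10}$ ($h = -5 + \frac{1}{2 \left(9 - 14\right)} = -5 + \frac{1}{2 \left(-5\right)} = -5 + \frac{1}{2} \left(- \frac{1}{5}\right) = -5 - \frac{1}{10} = - \frac{51}{10} \approx -5.1$)
$h - -488182 = - \frac{51}{10} - -488182 = - \frac{51}{10} + 488182 = \frac{4881769}{10}$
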